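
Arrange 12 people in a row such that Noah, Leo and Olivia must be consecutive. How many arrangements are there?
Treat the 3 as one block: (12-3+1)! × 3! = 3628800 × 6 = 21772800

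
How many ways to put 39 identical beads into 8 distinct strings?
C(39+8-1, 8-1) = C(46, 7) = 53524680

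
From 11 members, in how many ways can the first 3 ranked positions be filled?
P(11,3) = 11!/(11-3)! = 990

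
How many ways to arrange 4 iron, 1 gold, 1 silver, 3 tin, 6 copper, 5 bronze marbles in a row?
20! / (4! × 1! × 1! × 3! × 6! × 5!) = 195545750400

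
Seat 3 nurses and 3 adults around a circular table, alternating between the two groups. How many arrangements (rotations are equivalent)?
Fix one of the nurses: (3-1)! ways for the remaining nurses, × 3! ways for the adults = 2 × 6 = 12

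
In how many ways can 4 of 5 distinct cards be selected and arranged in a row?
P(5,4) = 5!/(5-4)! = 120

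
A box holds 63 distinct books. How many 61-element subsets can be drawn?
C(63,61) = 63!/(61!×2!) = 1953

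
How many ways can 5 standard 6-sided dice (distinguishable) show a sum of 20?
Coefficient of x^20 in (x + x² + ... + x^6)^5. By inclusion-exclusion on dice exceeding 6: Σ_j (-1)^j C(5,j)·C(20-1-6j, 4) = C(5,0)·C(19,4) - C(5,1)·C(13,4) + C(5,2)·C(7,4) = 1·3876 - 5·715 + 10·35 = 651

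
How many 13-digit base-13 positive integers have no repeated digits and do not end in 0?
Last digit: 12 nonzero choices. First digit: 11 (nonzero, ≠last). Middle 11: P(11,11) = 39916800. Total = 5269017600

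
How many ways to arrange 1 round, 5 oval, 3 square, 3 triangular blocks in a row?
12! / (1! × 5! × 3! × 3!) = 110880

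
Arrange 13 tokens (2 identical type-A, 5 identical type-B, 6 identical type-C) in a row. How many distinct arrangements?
13! / (2! × 5! × 6!) = 36036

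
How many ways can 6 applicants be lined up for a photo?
6! = 720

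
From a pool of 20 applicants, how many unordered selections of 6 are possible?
C(20,6) = 20!/(6!×14!) = 38760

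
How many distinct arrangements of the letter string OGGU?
4! / (1! × 2! × 1!) = 12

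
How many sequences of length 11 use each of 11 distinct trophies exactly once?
11! = 39916800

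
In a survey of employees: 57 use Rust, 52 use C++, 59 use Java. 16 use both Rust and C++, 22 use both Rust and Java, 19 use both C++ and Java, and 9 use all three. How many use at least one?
|A∪B∪C| = 57+52+59-16-22-19+9 = 120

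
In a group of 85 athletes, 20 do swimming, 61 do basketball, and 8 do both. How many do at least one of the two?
|A∪B| = |A| + |B| - |A∩B| = 20 + 61 - 8 = 73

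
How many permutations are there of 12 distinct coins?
12! = 479001600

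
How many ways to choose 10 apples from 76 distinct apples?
C(76,10) = 76!/(10!×66!) = 954526728530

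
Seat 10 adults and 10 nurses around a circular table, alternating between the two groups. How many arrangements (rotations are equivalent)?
Fix one of the adults: (10-1)! ways for the remaining adults, × 10! ways for the nurses = 362880 × 3628800 = 1316818944000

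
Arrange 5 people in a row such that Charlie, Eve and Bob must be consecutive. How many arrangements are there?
Treat the 3 as one block: (5-3+1)! × 3! = 6 × 6 = 36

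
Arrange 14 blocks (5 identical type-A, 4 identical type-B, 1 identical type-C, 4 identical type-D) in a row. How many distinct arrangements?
14! / (5! × 4! × 1! × 4!) = 1261260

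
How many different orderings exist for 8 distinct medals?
8! = 40320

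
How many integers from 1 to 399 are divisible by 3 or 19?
⌊399/3⌋ + ⌊399/19⌋ - ⌊399/57⌋ = 133 + 21 - 7 = 147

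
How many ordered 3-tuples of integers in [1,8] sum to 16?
Coefficient of x^16 in (x + x² + ... + x^8)^3. By inclusion-exclusion on dice exceeding 8: Σ_j (-1)^j C(3,j)·C(16-1-8j, 2) = C(3,0)·C(15,2) - C(3,1)·C(7,2) = 1·105 - 3·21 = 42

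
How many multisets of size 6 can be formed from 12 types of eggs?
C(6+12-1, 12-1) = C(17, 11) = 12376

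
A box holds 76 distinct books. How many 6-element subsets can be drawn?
C(76,6) = 76!/(6!×70!) = 218618940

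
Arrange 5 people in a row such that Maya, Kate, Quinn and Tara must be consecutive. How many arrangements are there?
Treat the 4 as one block: (5-4+1)! × 4! = 2 × 24 = 48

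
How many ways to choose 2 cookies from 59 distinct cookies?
C(59,2) = 59!/(2!×57!) = 1711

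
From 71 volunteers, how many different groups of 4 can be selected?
C(71,4) = 71!/(4!×67!) = 971635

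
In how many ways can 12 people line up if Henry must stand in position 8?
Fix one position: (12-1)! = 39916800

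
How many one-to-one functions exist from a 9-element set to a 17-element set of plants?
P(17,9) = 17!/(17-9)! = 8821612800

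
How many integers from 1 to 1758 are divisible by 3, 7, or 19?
⌊1758/3⌋+⌊1758/7⌋+⌊1758/19⌋ - ⌊1758/21⌋-⌊1758/57⌋-⌊1758/133⌋ + ⌊1758/399⌋ = 586+251+92 - 83-30-13 + 4 = 807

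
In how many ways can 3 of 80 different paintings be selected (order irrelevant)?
C(80,3) = 80!/(3!×77!) = 82160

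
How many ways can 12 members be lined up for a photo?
12! = 479001600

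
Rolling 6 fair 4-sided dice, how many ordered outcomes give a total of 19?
Coefficient of x^19 in (x + x² + ... + x^4)^6. By inclusion-exclusion on dice exceeding 4: Σ_j (-1)^j C(6,j)·C(19-1-4j, 5) = C(6,0)·C(18,5) - C(6,1)·C(14,5) + C(6,2)·C(10,5) - C(6,3)·C(6,5) = 1·8568 - 6·2002 + 15·252 - 20·6 = 216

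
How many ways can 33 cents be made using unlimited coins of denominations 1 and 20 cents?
Coefficient of x^33 in 1/(1-x^1) · 1/(1-x^20). Use j coins of 20 for j = 0..⌊33/20⌋ = 1, the rest in 1s: 1 + 1 = 2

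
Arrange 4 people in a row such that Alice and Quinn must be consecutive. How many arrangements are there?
Treat the 2 as one block: (4-2+1)! × 2! = 6 × 2 = 12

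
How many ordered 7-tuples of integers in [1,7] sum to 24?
Coefficient of x^24 in (x + x² + ... + x^7)^7. By inclusion-exclusion on dice exceeding 7: Σ_j (-1)^j C(7,j)·C(24-1-7j, 6) = C(7,0)·C(23,6) - C(7,1)·C(16,6) + C(7,2)·C(9,6) = 1·100947 - 7·8008 + 21·84 = 46655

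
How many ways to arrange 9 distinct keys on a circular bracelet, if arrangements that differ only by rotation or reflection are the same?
(9-1)!/2 = 40320/2 = 20160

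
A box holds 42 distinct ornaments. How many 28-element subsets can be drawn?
C(42,28) = 42!/(28!×14!) = 52860229080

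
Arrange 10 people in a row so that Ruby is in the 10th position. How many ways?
Fix one position: (10-1)! = 362880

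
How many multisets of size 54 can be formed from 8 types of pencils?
C(54+8-1, 8-1) = C(61, 7) = 436270780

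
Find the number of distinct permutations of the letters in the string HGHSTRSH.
8! / (1! × 2! × 1! × 3! × 1!) = 3360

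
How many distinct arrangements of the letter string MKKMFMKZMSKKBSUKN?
17! / (1! × 1! × 1! × 6! × 1! × 2! × 1! × 4!) = 10291881600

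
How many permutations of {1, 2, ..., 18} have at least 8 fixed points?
Exactly j fixed points: C(18,j)·!(18-j); sum over j ≥ 8 (derangement numbers via !m = (m-1)·(!(m-1) + !(m-2)): !0..!10 = 1, 0, 1, 2, 9, 44, 265, 1854, 14833, 133496, 1334961). Σ_{j=8}^{18} C(18,j)·!(18-j) = C(18,8)·!10 + C(18,9)·!9 + C(18,10)·!8 + C(18,11)·!7 + C(18,12)·!6 + C(18,13)·!5 + C(18,14)·!4 + C(18,15)·!3 + C(18,16)·!2 + C(18,17)·!1 + C(18,18)·!0 = 43758·1334961 + 48620·133496 + 43758·14833 + 31824·1854 + 18564·265 + 8568·44 + 3060·9 + 816·2 + 153·1 + 18·0 + 1·1 = 65619188846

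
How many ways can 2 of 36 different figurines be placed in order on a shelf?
P(36,2) = 36!/(36-2)! = 1260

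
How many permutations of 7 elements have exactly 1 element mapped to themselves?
Choose the 1 fixed point C(7,1) = 7, derange the rest: !6 = Σ_{j=0}^{6} (-1)^j·6!/j! = 720 - 720 + 360 - 120 + 30 - 6 + 1 = 265. Product = 7 × 265 = 1855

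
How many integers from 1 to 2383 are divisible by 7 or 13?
⌊2383/7⌋ + ⌊2383/13⌋ - ⌊2383/91⌋ = 340 + 183 - 26 = 497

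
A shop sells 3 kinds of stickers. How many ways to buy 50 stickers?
C(50+3-1, 3-1) = C(52, 2) = 1326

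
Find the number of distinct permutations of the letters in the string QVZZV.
5! / (2! × 1! × 2!) = 30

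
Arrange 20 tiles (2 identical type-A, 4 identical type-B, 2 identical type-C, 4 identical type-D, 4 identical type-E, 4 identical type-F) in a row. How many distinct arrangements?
20! / (2! × 4! × 2! × 4! × 4! × 4!) = 1833241410000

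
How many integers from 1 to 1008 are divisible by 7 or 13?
⌊1008/7⌋ + ⌊1008/13⌋ - ⌊1008/91⌋ = 144 + 77 - 11 = 210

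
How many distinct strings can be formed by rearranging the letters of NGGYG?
5! / (1! × 3! × 1!) = 20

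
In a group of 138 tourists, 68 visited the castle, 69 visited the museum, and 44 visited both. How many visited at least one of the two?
|A∪B| = |A| + |B| - |A∩B| = 68 + 69 - 44 = 93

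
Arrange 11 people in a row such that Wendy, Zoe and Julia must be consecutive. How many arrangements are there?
Treat the 3 as one block: (11-3+1)! × 3! = 362880 × 6 = 2177280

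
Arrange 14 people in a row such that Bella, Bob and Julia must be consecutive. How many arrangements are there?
Treat the 3 as one block: (14-3+1)! × 3! = 479001600 × 6 = 2874009600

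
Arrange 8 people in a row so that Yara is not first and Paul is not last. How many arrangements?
By inclusion-exclusion: 8! - 2×(8-1)! + (8-2)! = 40320 - 10080 + 720 = 30960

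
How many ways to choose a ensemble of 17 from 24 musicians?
C(24,17) = 24!/(17!×7!) = 346104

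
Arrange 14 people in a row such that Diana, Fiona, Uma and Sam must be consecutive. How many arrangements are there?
Treat the 4 as one block: (14-4+1)! × 4! = 39916800 × 24 = 958003200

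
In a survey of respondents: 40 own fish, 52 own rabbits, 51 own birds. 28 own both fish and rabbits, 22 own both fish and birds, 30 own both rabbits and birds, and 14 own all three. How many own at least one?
|A∪B∪C| = 40+52+51-28-22-30+14 = 77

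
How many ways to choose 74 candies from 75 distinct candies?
C(75,74) = 75!/(74!×1!) = 75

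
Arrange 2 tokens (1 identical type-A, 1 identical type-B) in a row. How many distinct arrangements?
2! / (1! × 1!) = 2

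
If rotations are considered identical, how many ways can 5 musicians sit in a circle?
Circular: fix one position, arrange the rest. (5-1)! = 24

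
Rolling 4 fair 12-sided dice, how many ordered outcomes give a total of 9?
Coefficient of x^9 in (x + x² + ... + x^12)^4. By inclusion-exclusion on dice exceeding 12: Σ_j (-1)^j C(4,j)·C(9-1-12j, 3) = C(4,0)·C(8,3) = 1·56 = 56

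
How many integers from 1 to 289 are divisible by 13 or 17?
⌊289/13⌋ + ⌊289/17⌋ - ⌊289/221⌋ = 22 + 17 - 1 = 38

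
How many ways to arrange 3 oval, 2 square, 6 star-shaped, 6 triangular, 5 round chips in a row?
22! / (3! × 2! × 6! × 6! × 5!) = 1505702278080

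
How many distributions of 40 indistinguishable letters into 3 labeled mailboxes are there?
C(40+3-1, 3-1) = C(42, 2) = 861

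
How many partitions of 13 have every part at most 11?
Let r_j(i) = number of partitions of i into parts ≤ j, for i = 0..13. r_1(i) = 1 for all i; r_j(i) = r_{j-1}(i) + r_j(i-j). Rows j = 2..11: ≤2: 1 1 2 2 3 3 4 4 5 5 6 6 7 7; ≤3: 1 1 2 3 4 5 7 8 10 12 14 16 19 21; ≤4: 1 1 2 3 5 6 9 11 15 18 23 27 34 39; ≤5: 1 1 2 3 5 7 10 13 18 23 30 37 47 57; ≤6: 1 1 2 3 5 7 11 14 20 26 35 44 58 71; ≤7: 1 1 2 3 5 7 11 15 21 28 38 49 65 82; ≤8: 1 1 2 3 5 7 11 15 22 29 40 52 70 89; ≤9: 1 1 2 3 5 7 11 15 22 30 41 54 73 94; ≤10: 1 1 2 3 5 7 11 15 22 30 42 55 75 97; ≤11: 1 1 2 3 5 7 11 15 22 30 42 56 76 99. r_11(13) = 99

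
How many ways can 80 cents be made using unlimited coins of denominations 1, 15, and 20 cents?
Coefficient of x^80 in 1/(1-x^1) · 1/(1-x^15) · 1/(1-x^20). Case on j = number of 20-cent coins (j = 0..4); remainder r = 80 - 20j is made from {1,15} in ⌊r/15⌋+1 ways. r = 80, 60, 40, 20, 0 → 6 + 5 + 3 + 2 + 1 = 17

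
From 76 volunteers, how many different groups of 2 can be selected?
C(76,2) = 76!/(2!×74!) = 2850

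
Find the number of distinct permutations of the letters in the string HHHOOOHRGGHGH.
13! / (1! × 6! × 3! × 3!) = 240240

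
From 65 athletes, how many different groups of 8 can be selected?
C(65,8) = 65!/(8!×57!) = 5047381560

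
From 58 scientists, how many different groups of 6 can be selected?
C(58,6) = 58!/(6!×52!) = 40475358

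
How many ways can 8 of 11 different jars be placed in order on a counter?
P(11,8) = 11!/(11-8)! = 6652800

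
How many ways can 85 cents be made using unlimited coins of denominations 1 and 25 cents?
Coefficient of x^85 in 1/(1-x^1) · 1/(1-x^25). Use j coins of 25 for j = 0..⌊85/25⌋ = 3, the rest in 1s: 3 + 1 = 4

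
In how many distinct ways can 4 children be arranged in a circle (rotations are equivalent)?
Circular: fix one position, arrange the rest. (4-1)! = 6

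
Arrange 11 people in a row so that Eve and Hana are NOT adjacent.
Total - adjacent = 11! - (11-1)!×2 = 39916800 - 7257600 = 32659200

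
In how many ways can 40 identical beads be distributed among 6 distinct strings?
C(40+6-1, 6-1) = C(45, 5) = 1221759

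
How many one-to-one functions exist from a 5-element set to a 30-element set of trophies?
P(30,5) = 30!/(30-5)! = 17100720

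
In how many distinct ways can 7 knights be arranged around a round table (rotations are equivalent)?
Circular: fix one position, arrange the rest. (7-1)! = 720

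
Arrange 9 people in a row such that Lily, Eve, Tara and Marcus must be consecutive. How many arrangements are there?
Treat the 4 as one block: (9-4+1)! × 4! = 720 × 24 = 17280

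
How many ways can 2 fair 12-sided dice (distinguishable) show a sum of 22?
Coefficient of x^22 in (x + x² + ... + x^12)^2. By inclusion-exclusion on dice exceeding 12: Σ_j (-1)^j C(2,j)·C(22-1-12j, 1) = C(2,0)·C(21,1) - C(2,1)·C(9,1) = 1·21 - 2·9 = 3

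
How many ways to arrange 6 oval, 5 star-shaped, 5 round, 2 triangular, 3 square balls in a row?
21! / (6! × 5! × 5! × 2! × 3!) = 410646075840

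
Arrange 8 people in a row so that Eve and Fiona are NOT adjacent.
Total - adjacent = 8! - (8-1)!×2 = 40320 - 10080 = 30240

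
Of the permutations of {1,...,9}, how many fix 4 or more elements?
Exactly j fixed points: C(9,j)·!(9-j); sum over j ≥ 4 (derangement numbers via !m = (m-1)·(!(m-1) + !(m-2)): !0..!5 = 1, 0, 1, 2, 9, 44). Σ_{j=4}^{9} C(9,j)·!(9-j) = C(9,4)·!5 + C(9,5)·!4 + C(9,6)·!3 + C(9,7)·!2 + C(9,8)·!1 + C(9,9)·!0 = 126·44 + 126·9 + 84·2 + 36·1 + 9·0 + 1·1 = 6883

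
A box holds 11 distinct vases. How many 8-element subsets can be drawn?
C(11,8) = 11!/(8!×3!) = 165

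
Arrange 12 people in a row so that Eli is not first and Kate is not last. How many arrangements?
By inclusion-exclusion: 12! - 2×(12-1)! + (12-2)! = 479001600 - 79833600 + 3628800 = 402796800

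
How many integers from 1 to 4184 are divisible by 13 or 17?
⌊4184/13⌋ + ⌊4184/17⌋ - ⌊4184/221⌋ = 321 + 246 - 18 = 549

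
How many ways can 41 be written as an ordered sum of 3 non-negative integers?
C(41+3-1, 3-1) = C(43, 2) = 903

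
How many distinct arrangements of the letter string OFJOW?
5! / (2! × 1! × 1! × 1!) = 60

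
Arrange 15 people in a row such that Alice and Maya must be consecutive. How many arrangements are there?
Treat the 2 as one block: (15-2+1)! × 2! = 87178291200 × 2 = 174356582400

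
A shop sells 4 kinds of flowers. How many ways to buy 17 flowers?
C(17+4-1, 4-1) = C(20, 3) = 1140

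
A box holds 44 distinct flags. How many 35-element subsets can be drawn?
C(44,35) = 44!/(35!×9!) = 708930508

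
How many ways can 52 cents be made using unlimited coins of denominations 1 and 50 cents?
Coefficient of x^52 in 1/(1-x^1) · 1/(1-x^50). Use j coins of 50 for j = 0..⌊52/50⌋ = 1, the rest in 1s: 1 + 1 = 2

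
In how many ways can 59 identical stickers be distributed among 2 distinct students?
C(59+2-1, 2-1) = C(60, 1) = 60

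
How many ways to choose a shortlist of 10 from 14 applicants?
C(14,10) = 14!/(10!×4!) = 1001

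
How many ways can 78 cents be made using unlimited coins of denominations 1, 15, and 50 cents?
Coefficient of x^78 in 1/(1-x^1) · 1/(1-x^15) · 1/(1-x^50). Case on j = number of 50-cent coins (j = 0..1); remainder r = 78 - 50j is made from {1,15} in ⌊r/15⌋+1 ways. r = 78, 28 → 6 + 2 = 8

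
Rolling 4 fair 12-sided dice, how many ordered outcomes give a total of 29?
Coefficient of x^29 in (x + x² + ... + x^12)^4. By inclusion-exclusion on dice exceeding 12: Σ_j (-1)^j C(4,j)·C(29-1-12j, 3) = C(4,0)·C(28,3) - C(4,1)·C(16,3) + C(4,2)·C(4,3) = 1·3276 - 4·560 + 6·4 = 1060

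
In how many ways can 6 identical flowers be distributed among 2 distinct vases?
C(6+2-1, 2-1) = C(7, 1) = 7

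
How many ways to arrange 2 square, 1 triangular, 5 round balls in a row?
8! / (2! × 1! × 5!) = 168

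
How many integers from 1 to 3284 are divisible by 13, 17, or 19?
⌊3284/13⌋+⌊3284/17⌋+⌊3284/19⌋ - ⌊3284/221⌋-⌊3284/247⌋-⌊3284/323⌋ + ⌊3284/4199⌋ = 252+193+172 - 14-13-10 + 0 = 580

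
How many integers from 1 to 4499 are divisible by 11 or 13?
⌊4499/11⌋ + ⌊4499/13⌋ - ⌊4499/143⌋ = 409 + 346 - 31 = 724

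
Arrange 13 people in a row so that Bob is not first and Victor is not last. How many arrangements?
By inclusion-exclusion: 13! - 2×(13-1)! + (13-2)! = 6227020800 - 958003200 + 39916800 = 5308934400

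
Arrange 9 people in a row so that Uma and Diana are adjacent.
Treat as block: (9-1)! × 2! = 40320 × 2 = 80640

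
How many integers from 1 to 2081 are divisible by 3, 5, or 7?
⌊2081/3⌋+⌊2081/5⌋+⌊2081/7⌋ - ⌊2081/15⌋-⌊2081/21⌋-⌊2081/35⌋ + ⌊2081/105⌋ = 693+416+297 - 138-99-59 + 19 = 1129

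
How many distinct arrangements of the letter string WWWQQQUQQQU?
11! / (3! × 2! × 6!) = 4620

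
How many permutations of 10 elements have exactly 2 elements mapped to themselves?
Choose the 2 fixed points C(10,2) = 45, derange the rest: !8 = Σ_{j=0}^{8} (-1)^j·8!/j! = 40320 - 40320 + 20160 - 6720 + 1680 - 336 + 56 - 8 + 1 = 14833. Product = 45 × 14833 = 667485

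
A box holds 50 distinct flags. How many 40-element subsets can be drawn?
C(50,40) = 50!/(40!×10!) = 10272278170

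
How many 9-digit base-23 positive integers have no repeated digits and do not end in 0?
Last digit: 22 nonzero choices. First digit: 21 (nonzero, ≠last). Middle 7: P(21,7) = 586051200. Total = 270755654400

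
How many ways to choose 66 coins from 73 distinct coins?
C(73,66) = 73!/(66!×7!) = 1629348612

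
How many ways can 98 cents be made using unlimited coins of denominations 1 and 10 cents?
Coefficient of x^98 in 1/(1-x^1) · 1/(1-x^10). Use j coins of 10 for j = 0..⌊98/10⌋ = 9, the rest in 1s: 9 + 1 = 10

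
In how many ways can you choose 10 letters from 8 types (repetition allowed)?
C(10+8-1, 8-1) = C(17, 7) = 19448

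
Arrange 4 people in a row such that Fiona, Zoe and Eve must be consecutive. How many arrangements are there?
Treat the 3 as one block: (4-3+1)! × 3! = 2 × 6 = 12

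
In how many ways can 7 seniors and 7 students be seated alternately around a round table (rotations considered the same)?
Fix one of the seniors: (7-1)! ways for the remaining seniors, × 7! ways for the students = 720 × 5040 = 3628800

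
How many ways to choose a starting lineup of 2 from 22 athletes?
C(22,2) = 22!/(2!×20!) = 231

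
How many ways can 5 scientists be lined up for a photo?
5! = 120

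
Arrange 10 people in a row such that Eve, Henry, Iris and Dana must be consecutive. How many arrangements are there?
Treat the 4 as one block: (10-4+1)! × 4! = 5040 × 24 = 120960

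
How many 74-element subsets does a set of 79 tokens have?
C(79,74) = 79!/(74!×5!) = 22537515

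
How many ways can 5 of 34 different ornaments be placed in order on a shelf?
P(34,5) = 34!/(34-5)! = 33390720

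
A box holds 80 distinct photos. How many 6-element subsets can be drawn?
C(80,6) = 80!/(6!×74!) = 300500200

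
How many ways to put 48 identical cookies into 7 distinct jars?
C(48+7-1, 7-1) = C(54, 6) = 25827165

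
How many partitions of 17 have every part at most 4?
Let r_j(i) = number of partitions of i into parts ≤ j, for i = 0..17. r_1(i) = 1 for all i; r_j(i) = r_{j-1}(i) + r_j(i-j). Rows j = 2..4: ≤2: 1 1 2 2 3 3 4 4 5 5 6 6 7 7 8 8 9 9; ≤3: 1 1 2 3 4 5 7 8 10 12 14 16 19 21 24 27 30 33; ≤4: 1 1 2 3 5 6 9 11 15 18 23 27 34 39 47 54 64 72. r_4(17) = 72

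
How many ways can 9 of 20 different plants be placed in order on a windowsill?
P(20,9) = 20!/(20-9)! = 60949324800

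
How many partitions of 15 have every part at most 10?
Let r_j(i) = number of partitions of i into parts ≤ j, for i = 0..15. r_1(i) = 1 for all i; r_j(i) = r_{j-1}(i) + r_j(i-j). Rows j = 2..10: ≤2: 1 1 2 2 3 3 4 4 5 5 6 6 7 7 8 8; ≤3: 1 1 2 3 4 5 7 8 10 12 14 16 19 21 24 27; ≤4: 1 1 2 3 5 6 9 11 15 18 23 27 34 39 47 54; ≤5: 1 1 2 3 5 7 10 13 18 23 30 37 47 57 70 84; ≤6: 1 1 2 3 5 7 11 14 20 26 35 44 58 71 90 110; ≤7: 1 1 2 3 5 7 11 15 21 28 38 49 65 82 105 131; ≤8: 1 1 2 3 5 7 11 15 22 29 40 52 70 89 116 146; ≤9: 1 1 2 3 5 7 11 15 22 30 41 54 73 94 123 157; ≤10: 1 1 2 3 5 7 11 15 22 30 42 55 75 97 128 164. r_10(15) = 164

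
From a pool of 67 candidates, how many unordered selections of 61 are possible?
C(67,61) = 67!/(61!×6!) = 99795696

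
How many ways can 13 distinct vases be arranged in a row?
13! = 6227020800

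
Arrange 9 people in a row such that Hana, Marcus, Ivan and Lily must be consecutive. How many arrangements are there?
Treat the 4 as one block: (9-4+1)! × 4! = 720 × 24 = 17280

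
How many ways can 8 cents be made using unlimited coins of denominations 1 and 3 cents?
Coefficient of x^8 in 1/(1-x^1) · 1/(1-x^3). Use j coins of 3 for j = 0..⌊8/3⌋ = 2, the rest in 1s: 2 + 1 = 3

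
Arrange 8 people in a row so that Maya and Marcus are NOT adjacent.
Total - adjacent = 8! - (8-1)!×2 = 40320 - 10080 = 30240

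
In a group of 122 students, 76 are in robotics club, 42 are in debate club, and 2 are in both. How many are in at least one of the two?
|A∪B| = |A| + |B| - |A∩B| = 76 + 42 - 2 = 116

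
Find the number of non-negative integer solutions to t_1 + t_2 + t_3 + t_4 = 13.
C(13+4-1, 4-1) = C(16, 3) = 560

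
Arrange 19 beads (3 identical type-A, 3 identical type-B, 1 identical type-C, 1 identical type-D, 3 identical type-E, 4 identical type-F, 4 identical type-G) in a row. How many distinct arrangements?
19! / (3! × 3! × 1! × 1! × 3! × 4! × 4!) = 977728752000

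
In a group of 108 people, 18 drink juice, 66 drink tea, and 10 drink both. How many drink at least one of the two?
|A∪B| = |A| + |B| - |A∩B| = 18 + 66 - 10 = 74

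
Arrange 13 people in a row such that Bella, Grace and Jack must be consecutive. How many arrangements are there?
Treat the 3 as one block: (13-3+1)! × 3! = 39916800 × 6 = 239500800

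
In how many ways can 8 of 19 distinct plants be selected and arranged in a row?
P(19,8) = 19!/(19-8)! = 3047466240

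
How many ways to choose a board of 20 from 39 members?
C(39,20) = 39!/(20!×19!) = 68923264410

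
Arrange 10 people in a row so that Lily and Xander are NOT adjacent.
Total - adjacent = 10! - (10-1)!×2 = 3628800 - 725760 = 2903040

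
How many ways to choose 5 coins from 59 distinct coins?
C(59,5) = 59!/(5!×54!) = 5006386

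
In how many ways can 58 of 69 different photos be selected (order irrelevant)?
C(69,58) = 69!/(58!×11!) = 1823810410032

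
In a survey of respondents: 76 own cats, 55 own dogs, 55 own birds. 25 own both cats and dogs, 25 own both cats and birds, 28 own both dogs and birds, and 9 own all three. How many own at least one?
|A∪B∪C| = 76+55+55-25-25-28+9 = 117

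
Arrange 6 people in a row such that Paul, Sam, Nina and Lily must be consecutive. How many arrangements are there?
Treat the 4 as one block: (6-4+1)! × 4! = 6 × 24 = 144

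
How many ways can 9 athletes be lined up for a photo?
9! = 362880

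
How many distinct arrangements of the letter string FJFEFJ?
6! / (1! × 3! × 2!) = 60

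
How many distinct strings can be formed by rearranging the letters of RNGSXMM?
7! / (1! × 2! × 1! × 1! × 1! × 1!) = 2520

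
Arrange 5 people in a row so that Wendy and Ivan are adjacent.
Treat as block: (5-1)! × 2! = 24 × 2 = 48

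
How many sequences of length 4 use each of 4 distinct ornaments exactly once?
4! = 24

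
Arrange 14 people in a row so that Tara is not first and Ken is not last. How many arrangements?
By inclusion-exclusion: 14! - 2×(14-1)! + (14-2)! = 87178291200 - 12454041600 + 479001600 = 75203251200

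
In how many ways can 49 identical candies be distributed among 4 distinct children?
C(49+4-1, 4-1) = C(52, 3) = 22100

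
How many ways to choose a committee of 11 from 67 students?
C(67,11) = 67!/(11!×56!) = 1285063345176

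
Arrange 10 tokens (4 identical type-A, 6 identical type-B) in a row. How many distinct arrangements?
10! / (4! × 6!) = 210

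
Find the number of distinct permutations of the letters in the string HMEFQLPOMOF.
11! / (2! × 1! × 1! × 1! × 1! × 2! × 1! × 2!) = 4989600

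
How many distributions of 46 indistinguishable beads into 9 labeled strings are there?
C(46+9-1, 9-1) = C(54, 8) = 1040465790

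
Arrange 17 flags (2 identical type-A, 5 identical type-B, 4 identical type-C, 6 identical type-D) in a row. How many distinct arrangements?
17! / (2! × 5! × 4! × 6!) = 85765680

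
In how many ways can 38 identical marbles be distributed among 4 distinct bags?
C(38+4-1, 4-1) = C(41, 3) = 10660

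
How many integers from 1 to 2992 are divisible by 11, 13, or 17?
⌊2992/11⌋+⌊2992/13⌋+⌊2992/17⌋ - ⌊2992/143⌋-⌊2992/187⌋-⌊2992/221⌋ + ⌊2992/2431⌋ = 272+230+176 - 20-16-13 + 1 = 630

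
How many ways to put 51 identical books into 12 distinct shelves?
C(51+12-1, 12-1) = C(62, 11) = 508271323092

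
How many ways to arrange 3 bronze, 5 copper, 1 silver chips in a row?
9! / (3! × 5! × 1!) = 504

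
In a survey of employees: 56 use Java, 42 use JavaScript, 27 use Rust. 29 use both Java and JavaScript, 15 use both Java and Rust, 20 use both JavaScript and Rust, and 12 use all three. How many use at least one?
|A∪B∪C| = 56+42+27-29-15-20+12 = 73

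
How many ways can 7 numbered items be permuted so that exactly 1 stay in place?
Choose the 1 fixed point C(7,1) = 7, derange the rest: !6 = Σ_{j=0}^{6} (-1)^j·6!/j! = 720 - 720 + 360 - 120 + 30 - 6 + 1 = 265. Product = 7 × 265 = 1855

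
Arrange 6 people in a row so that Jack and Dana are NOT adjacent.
Total - adjacent = 6! - (6-1)!×2 = 720 - 240 = 480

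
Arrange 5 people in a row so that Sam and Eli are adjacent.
Treat as block: (5-1)! × 2! = 24 × 2 = 48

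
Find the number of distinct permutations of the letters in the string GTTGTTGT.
8! / (5! × 3!) = 56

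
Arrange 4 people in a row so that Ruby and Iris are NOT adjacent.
Total - adjacent = 4! - (4-1)!×2 = 24 - 12 = 12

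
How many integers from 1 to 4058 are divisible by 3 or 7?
⌊4058/3⌋ + ⌊4058/7⌋ - ⌊4058/21⌋ = 1352 + 579 - 193 = 1738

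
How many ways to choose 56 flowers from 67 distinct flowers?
C(67,56) = 67!/(56!×11!) = 1285063345176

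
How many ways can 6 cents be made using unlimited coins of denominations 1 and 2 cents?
Coefficient of x^6 in 1/(1-x^1) · 1/(1-x^2). Use j coins of 2 for j = 0..⌊6/2⌋ = 3, the rest in 1s: 3 + 1 = 4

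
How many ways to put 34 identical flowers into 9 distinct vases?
C(34+9-1, 9-1) = C(42, 8) = 118030185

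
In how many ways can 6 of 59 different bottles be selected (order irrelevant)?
C(59,6) = 59!/(6!×53!) = 45057474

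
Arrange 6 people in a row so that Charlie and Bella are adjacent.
Treat as block: (6-1)! × 2! = 120 × 2 = 240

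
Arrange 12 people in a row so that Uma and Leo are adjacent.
Treat as block: (12-1)! × 2! = 39916800 × 2 = 79833600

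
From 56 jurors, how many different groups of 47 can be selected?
C(56,47) = 56!/(47!×9!) = 7575968400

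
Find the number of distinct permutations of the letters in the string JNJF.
4! / (1! × 1! × 2!) = 12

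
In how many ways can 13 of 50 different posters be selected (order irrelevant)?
C(50,13) = 50!/(13!×37!) = 354860518600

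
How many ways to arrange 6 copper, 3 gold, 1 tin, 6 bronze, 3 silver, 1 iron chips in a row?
20! / (6! × 3! × 1! × 6! × 3! × 1!) = 130363833600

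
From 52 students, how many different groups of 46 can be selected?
C(52,46) = 52!/(46!×6!) = 20358520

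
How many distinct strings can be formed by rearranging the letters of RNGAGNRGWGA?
11! / (4! × 2! × 2! × 2! × 1!) = 207900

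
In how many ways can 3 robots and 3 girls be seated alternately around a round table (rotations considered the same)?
Fix one of the robots: (3-1)! ways for the remaining robots, × 3! ways for the girls = 2 × 6 = 12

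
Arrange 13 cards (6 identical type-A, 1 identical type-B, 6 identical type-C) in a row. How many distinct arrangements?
13! / (6! × 1! × 6!) = 12012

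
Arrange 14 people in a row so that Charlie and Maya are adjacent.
Treat as block: (14-1)! × 2! = 6227020800 × 2 = 12454041600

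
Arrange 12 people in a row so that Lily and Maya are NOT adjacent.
Total - adjacent = 12! - (12-1)!×2 = 479001600 - 79833600 = 399168000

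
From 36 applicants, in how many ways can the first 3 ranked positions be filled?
P(36,3) = 36!/(36-3)! = 42840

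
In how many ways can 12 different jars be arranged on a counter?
12! = 479001600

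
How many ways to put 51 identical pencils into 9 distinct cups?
C(51+9-1, 9-1) = C(59, 8) = 2217471399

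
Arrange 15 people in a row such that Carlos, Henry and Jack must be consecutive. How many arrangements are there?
Treat the 3 as one block: (15-3+1)! × 3! = 6227020800 × 6 = 37362124800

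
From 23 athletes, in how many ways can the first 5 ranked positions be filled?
P(23,5) = 23!/(23-5)! = 4037880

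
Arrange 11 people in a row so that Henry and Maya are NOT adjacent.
Total - adjacent = 11! - (11-1)!×2 = 39916800 - 7257600 = 32659200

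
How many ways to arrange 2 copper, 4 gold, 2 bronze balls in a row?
8! / (2! × 4! × 2!) = 420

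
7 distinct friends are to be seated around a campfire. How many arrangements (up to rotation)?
Circular: fix one position, arrange the rest. (7-1)! = 720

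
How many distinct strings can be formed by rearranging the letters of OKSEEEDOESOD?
12! / (4! × 2! × 3! × 2! × 1!) = 831600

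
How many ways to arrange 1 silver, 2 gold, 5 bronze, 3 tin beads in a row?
11! / (1! × 2! × 5! × 3!) = 27720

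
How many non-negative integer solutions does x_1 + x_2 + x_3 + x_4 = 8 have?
C(8+4-1, 4-1) = C(11, 3) = 165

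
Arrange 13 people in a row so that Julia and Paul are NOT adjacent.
Total - adjacent = 13! - (13-1)!×2 = 6227020800 - 958003200 = 5269017600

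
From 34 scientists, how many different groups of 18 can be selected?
C(34,18) = 34!/(18!×16!) = 2203961430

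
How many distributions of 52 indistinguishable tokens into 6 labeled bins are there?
C(52+6-1, 6-1) = C(57, 5) = 4187106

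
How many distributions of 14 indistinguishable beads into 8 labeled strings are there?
C(14+8-1, 8-1) = C(21, 7) = 116280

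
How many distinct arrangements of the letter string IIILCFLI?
8! / (2! × 4! × 1! × 1!) = 840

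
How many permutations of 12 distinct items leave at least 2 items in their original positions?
Exactly j fixed points: C(12,j)·!(12-j); sum over j ≥ 2 (derangement numbers via !m = (m-1)·(!(m-1) + !(m-2)): !0..!10 = 1, 0, 1, 2, 9, 44, 265, 1854, 14833, 133496, 1334961). Σ_{j=2}^{12} C(12,j)·!(12-j) = C(12,2)·!10 + C(12,3)·!9 + C(12,4)·!8 + C(12,5)·!7 + C(12,6)·!6 + C(12,7)·!5 + C(12,8)·!4 + C(12,9)·!3 + C(12,10)·!2 + C(12,11)·!1 + C(12,12)·!0 = 66·1334961 + 220·133496 + 495·14833 + 792·1854 + 924·265 + 792·44 + 495·9 + 220·2 + 66·1 + 12·0 + 1·1 = 126571919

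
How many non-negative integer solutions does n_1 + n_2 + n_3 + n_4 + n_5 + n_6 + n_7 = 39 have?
C(39+7-1, 7-1) = C(45, 6) = 8145060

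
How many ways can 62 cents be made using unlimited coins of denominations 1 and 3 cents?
Coefficient of x^62 in 1/(1-x^1) · 1/(1-x^3). Use j coins of 3 for j = 0..⌊62/3⌋ = 20, the rest in 1s: 20 + 1 = 21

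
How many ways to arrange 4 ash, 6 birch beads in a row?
10! / (4! × 6!) = 210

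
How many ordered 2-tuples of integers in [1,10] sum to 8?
Coefficient of x^8 in (x + x² + ... + x^10)^2. By inclusion-exclusion on dice exceeding 10: Σ_j (-1)^j C(2,j)·C(8-1-10j, 1) = C(2,0)·C(7,1) = 1·7 = 7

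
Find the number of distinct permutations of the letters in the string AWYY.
4! / (2! × 1! × 1!) = 12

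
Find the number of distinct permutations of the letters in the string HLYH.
4! / (2! × 1! × 1!) = 12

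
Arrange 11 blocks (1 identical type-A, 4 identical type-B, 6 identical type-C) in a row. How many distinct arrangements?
11! / (1! × 4! × 6!) = 2310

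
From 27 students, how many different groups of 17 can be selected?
C(27,17) = 27!/(17!×10!) = 8436285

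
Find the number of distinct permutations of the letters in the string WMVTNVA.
7! / (1! × 1! × 2! × 1! × 1! × 1!) = 2520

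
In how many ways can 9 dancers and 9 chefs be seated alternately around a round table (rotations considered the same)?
Fix one of the dancers: (9-1)! ways for the remaining dancers, × 9! ways for the chefs = 40320 × 362880 = 14631321600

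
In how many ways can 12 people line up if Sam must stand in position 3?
Fix one position: (12-1)! = 39916800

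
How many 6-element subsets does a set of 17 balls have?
C(17,6) = 17!/(6!×11!) = 12376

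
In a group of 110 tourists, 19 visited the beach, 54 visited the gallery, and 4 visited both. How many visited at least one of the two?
|A∪B| = |A| + |B| - |A∩B| = 19 + 54 - 4 = 69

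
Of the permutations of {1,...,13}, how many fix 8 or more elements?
Exactly j fixed points: C(13,j)·!(13-j); sum over j ≥ 8 (derangement numbers via !m = (m-1)·(!(m-1) + !(m-2)): !0..!5 = 1, 0, 1, 2, 9, 44). Σ_{j=8}^{13} C(13,j)·!(13-j) = C(13,8)·!5 + C(13,9)·!4 + C(13,10)·!3 + C(13,11)·!2 + C(13,12)·!1 + C(13,13)·!0 = 1287·44 + 715·9 + 286·2 + 78·1 + 13·0 + 1·1 = 63714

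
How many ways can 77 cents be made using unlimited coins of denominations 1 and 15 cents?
Coefficient of x^77 in 1/(1-x^1) · 1/(1-x^15). Use j coins of 15 for j = 0..⌊77/15⌋ = 5, the rest in 1s: 5 + 1 = 6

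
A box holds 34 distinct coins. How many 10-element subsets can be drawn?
C(34,10) = 34!/(10!×24!) = 131128140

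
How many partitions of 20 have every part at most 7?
Let r_j(i) = number of partitions of i into parts ≤ j, for i = 0..20. r_1(i) = 1 for all i; r_j(i) = r_{j-1}(i) + r_j(i-j). Rows j = 2..7: ≤2: 1 1 2 2 3 3 4 4 5 5 6 6 7 7 8 8 9 9 10 10 11; ≤3: 1 1 2 3 4 5 7 8 10 12 14 16 19 21 24 27 30 33 37 40 44; ≤4: 1 1 2 3 5 6 9 11 15 18 23 27 34 39 47 54 64 72 84 94 108; ≤5: 1 1 2 3 5 7 10 13 18 23 30 37 47 57 70 84 101 119 141 164 192; ≤6: 1 1 2 3 5 7 11 14 20 26 35 44 58 71 90 110 136 163 199 235 282; ≤7: 1 1 2 3 5 7 11 15 21 28 38 49 65 82 105 131 164 201 248 300 364. r_7(20) = 364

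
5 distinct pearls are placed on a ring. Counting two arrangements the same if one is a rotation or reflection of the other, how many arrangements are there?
(5-1)!/2 = 24/2 = 12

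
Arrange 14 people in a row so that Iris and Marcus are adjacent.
Treat as block: (14-1)! × 2! = 6227020800 × 2 = 12454041600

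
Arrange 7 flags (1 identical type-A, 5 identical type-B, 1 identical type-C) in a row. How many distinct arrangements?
7! / (1! × 5! × 1!) = 42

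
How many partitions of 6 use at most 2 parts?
By conjugation, equals partitions of 6 into parts ≤ 2. Let r_j(i) = number of partitions of i into parts ≤ j, for i = 0..6. r_1(i) = 1 for all i; r_j(i) = r_{j-1}(i) + r_j(i-j). Rows j = 2..2: ≤2: 1 1 2 2 3 3 4. r_2(6) = 4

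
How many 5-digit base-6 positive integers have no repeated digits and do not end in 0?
Last digit: 5 nonzero choices. First digit: 4 (nonzero, ≠last). Middle 3: P(4,3) = 24. Total = 480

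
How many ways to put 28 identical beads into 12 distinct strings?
C(28+12-1, 12-1) = C(39, 11) = 1676056044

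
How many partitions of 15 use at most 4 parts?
By conjugation, equals partitions of 15 into parts ≤ 4. Let r_j(i) = number of partitions of i into parts ≤ j, for i = 0..15. r_1(i) = 1 for all i; r_j(i) = r_{j-1}(i) + r_j(i-j). Rows j = 2..4: ≤2: 1 1 2 2 3 3 4 4 5 5 6 6 7 7 8 8; ≤3: 1 1 2 3 4 5 7 8 10 12 14 16 19 21 24 27; ≤4: 1 1 2 3 5 6 9 11 15 18 23 27 34 39 47 54. r_4(15) = 54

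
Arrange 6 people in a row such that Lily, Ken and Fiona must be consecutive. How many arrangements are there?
Treat the 3 as one block: (6-3+1)! × 3! = 24 × 6 = 144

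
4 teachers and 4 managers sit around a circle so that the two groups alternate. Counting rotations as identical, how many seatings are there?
Fix one of the teachers: (4-1)! ways for the remaining teachers, × 4! ways for the managers = 6 × 24 = 144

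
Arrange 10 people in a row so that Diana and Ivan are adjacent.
Treat as block: (10-1)! × 2! = 362880 × 2 = 725760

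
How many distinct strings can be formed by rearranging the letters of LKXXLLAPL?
9! / (1! × 1! × 4! × 1! × 2!) = 7560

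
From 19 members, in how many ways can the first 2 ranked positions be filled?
P(19,2) = 19!/(19-2)! = 342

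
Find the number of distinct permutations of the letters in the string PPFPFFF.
7! / (4! × 3!) = 35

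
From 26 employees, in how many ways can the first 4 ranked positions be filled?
P(26,4) = 26!/(26-4)! = 358800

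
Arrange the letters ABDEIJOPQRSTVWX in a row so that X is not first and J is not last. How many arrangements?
By inclusion-exclusion: 15! - 2×(15-1)! + (15-2)! = 1307674368000 - 174356582400 + 6227020800 = 1139544806400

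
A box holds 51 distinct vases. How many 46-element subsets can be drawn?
C(51,46) = 51!/(46!×5!) = 2349060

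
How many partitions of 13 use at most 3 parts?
By conjugation, equals partitions of 13 into parts ≤ 3. Let r_j(i) = number of partitions of i into parts ≤ j, for i = 0..13. r_1(i) = 1 for all i; r_j(i) = r_{j-1}(i) + r_j(i-j). Rows j = 2..3: ≤2: 1 1 2 2 3 3 4 4 5 5 6 6 7 7; ≤3: 1 1 2 3 4 5 7 8 10 12 14 16 19 21. r_3(13) = 21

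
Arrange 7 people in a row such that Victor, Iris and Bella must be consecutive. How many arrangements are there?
Treat the 3 as one block: (7-3+1)! × 3! = 120 × 6 = 720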